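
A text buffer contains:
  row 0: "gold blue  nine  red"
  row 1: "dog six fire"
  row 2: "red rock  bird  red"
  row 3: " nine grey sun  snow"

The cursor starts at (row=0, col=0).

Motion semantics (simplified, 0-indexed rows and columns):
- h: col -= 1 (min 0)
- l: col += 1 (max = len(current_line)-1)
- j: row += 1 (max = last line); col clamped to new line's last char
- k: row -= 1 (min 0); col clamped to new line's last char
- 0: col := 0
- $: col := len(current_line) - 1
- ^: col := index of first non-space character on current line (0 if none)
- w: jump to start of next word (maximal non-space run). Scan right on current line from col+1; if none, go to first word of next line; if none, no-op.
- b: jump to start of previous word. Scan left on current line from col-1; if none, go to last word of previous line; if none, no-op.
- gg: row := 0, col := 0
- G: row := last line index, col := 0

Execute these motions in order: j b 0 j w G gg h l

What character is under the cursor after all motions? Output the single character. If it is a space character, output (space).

After 1 (j): row=1 col=0 char='d'
After 2 (b): row=0 col=17 char='r'
After 3 (0): row=0 col=0 char='g'
After 4 (j): row=1 col=0 char='d'
After 5 (w): row=1 col=4 char='s'
After 6 (G): row=3 col=0 char='_'
After 7 (gg): row=0 col=0 char='g'
After 8 (h): row=0 col=0 char='g'
After 9 (l): row=0 col=1 char='o'

Answer: o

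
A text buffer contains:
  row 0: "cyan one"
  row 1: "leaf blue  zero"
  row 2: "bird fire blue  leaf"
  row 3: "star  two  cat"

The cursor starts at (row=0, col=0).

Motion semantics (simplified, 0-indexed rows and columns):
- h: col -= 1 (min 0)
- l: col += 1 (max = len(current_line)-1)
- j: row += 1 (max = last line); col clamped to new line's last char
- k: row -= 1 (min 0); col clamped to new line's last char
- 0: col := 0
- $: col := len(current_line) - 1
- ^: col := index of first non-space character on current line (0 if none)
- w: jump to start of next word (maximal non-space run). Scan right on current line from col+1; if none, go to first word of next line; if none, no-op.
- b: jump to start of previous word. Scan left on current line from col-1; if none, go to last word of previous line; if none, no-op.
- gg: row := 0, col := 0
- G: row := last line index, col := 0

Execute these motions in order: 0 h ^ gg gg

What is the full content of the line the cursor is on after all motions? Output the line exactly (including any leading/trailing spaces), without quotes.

Answer: cyan one

Derivation:
After 1 (0): row=0 col=0 char='c'
After 2 (h): row=0 col=0 char='c'
After 3 (^): row=0 col=0 char='c'
After 4 (gg): row=0 col=0 char='c'
After 5 (gg): row=0 col=0 char='c'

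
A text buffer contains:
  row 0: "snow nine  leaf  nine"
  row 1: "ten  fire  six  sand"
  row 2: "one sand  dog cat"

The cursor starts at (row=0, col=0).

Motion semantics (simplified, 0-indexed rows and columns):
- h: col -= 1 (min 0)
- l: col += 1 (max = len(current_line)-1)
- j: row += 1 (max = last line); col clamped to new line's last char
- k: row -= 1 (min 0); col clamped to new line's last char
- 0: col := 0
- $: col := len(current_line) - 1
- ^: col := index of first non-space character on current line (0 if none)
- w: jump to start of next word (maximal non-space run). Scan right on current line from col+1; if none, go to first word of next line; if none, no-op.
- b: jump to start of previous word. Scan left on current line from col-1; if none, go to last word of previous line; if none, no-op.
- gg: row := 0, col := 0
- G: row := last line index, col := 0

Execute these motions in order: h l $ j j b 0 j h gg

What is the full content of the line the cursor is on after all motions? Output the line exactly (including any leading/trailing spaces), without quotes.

Answer: snow nine  leaf  nine

Derivation:
After 1 (h): row=0 col=0 char='s'
After 2 (l): row=0 col=1 char='n'
After 3 ($): row=0 col=20 char='e'
After 4 (j): row=1 col=19 char='d'
After 5 (j): row=2 col=16 char='t'
After 6 (b): row=2 col=14 char='c'
After 7 (0): row=2 col=0 char='o'
After 8 (j): row=2 col=0 char='o'
After 9 (h): row=2 col=0 char='o'
After 10 (gg): row=0 col=0 char='s'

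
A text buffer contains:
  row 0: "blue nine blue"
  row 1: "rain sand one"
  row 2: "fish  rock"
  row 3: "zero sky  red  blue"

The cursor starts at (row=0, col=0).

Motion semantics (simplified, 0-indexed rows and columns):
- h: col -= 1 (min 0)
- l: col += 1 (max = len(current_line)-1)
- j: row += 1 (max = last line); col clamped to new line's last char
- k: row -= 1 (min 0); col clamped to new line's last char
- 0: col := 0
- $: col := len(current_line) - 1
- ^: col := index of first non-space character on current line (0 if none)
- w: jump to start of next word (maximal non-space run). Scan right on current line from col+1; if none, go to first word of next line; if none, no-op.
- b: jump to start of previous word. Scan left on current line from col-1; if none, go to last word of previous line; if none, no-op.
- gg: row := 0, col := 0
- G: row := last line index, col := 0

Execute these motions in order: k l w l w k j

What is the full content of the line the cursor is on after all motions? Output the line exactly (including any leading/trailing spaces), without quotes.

Answer: rain sand one

Derivation:
After 1 (k): row=0 col=0 char='b'
After 2 (l): row=0 col=1 char='l'
After 3 (w): row=0 col=5 char='n'
After 4 (l): row=0 col=6 char='i'
After 5 (w): row=0 col=10 char='b'
After 6 (k): row=0 col=10 char='b'
After 7 (j): row=1 col=10 char='o'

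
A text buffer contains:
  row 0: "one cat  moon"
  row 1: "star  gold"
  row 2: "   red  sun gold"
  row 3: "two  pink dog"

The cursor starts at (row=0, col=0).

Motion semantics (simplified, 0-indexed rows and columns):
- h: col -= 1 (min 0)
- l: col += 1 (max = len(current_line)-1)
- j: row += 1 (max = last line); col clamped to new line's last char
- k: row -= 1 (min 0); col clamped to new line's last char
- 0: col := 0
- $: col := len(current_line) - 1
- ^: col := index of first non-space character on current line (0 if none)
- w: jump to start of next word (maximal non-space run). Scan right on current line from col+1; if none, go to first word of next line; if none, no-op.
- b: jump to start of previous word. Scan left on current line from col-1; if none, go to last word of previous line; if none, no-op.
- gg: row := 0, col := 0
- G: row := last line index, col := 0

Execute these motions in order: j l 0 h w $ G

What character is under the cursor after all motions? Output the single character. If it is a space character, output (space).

After 1 (j): row=1 col=0 char='s'
After 2 (l): row=1 col=1 char='t'
After 3 (0): row=1 col=0 char='s'
After 4 (h): row=1 col=0 char='s'
After 5 (w): row=1 col=6 char='g'
After 6 ($): row=1 col=9 char='d'
After 7 (G): row=3 col=0 char='t'

Answer: t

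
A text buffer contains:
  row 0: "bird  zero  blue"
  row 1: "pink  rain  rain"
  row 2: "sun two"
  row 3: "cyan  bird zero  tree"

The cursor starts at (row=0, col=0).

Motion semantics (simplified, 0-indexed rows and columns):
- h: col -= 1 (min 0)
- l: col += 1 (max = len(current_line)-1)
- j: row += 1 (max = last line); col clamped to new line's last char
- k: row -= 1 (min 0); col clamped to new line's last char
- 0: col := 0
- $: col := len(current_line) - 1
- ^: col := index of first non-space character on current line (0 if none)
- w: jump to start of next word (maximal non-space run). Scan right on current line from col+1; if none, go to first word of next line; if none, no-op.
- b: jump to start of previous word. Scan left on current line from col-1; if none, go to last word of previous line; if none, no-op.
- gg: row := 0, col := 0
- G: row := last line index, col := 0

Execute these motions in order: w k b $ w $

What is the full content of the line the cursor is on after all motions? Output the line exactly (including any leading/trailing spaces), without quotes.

Answer: pink  rain  rain

Derivation:
After 1 (w): row=0 col=6 char='z'
After 2 (k): row=0 col=6 char='z'
After 3 (b): row=0 col=0 char='b'
After 4 ($): row=0 col=15 char='e'
After 5 (w): row=1 col=0 char='p'
After 6 ($): row=1 col=15 char='n'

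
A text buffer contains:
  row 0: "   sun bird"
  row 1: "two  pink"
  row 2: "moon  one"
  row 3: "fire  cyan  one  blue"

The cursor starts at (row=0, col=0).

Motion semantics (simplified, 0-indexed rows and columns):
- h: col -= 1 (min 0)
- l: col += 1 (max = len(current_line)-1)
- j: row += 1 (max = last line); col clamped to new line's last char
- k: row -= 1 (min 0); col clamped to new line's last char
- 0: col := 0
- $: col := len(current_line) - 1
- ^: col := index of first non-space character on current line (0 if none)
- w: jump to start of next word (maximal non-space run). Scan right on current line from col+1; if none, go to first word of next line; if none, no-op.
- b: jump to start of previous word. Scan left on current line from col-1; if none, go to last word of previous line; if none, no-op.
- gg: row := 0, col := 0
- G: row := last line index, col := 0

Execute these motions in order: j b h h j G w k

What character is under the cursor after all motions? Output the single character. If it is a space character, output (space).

Answer: o

Derivation:
After 1 (j): row=1 col=0 char='t'
After 2 (b): row=0 col=7 char='b'
After 3 (h): row=0 col=6 char='_'
After 4 (h): row=0 col=5 char='n'
After 5 (j): row=1 col=5 char='p'
After 6 (G): row=3 col=0 char='f'
After 7 (w): row=3 col=6 char='c'
After 8 (k): row=2 col=6 char='o'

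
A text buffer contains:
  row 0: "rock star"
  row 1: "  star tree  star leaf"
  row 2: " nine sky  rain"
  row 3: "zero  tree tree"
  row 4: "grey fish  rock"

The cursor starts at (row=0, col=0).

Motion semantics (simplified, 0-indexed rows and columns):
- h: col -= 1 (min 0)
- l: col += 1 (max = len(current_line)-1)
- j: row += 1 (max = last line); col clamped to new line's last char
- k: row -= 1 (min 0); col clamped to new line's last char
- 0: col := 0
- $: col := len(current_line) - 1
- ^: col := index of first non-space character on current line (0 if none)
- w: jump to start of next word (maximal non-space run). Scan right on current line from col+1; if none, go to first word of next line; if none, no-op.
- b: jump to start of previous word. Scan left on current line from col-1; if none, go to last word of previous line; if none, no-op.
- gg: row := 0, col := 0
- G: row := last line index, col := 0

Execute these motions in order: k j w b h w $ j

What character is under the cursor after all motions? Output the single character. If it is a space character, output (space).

Answer: r

Derivation:
After 1 (k): row=0 col=0 char='r'
After 2 (j): row=1 col=0 char='_'
After 3 (w): row=1 col=2 char='s'
After 4 (b): row=0 col=5 char='s'
After 5 (h): row=0 col=4 char='_'
After 6 (w): row=0 col=5 char='s'
After 7 ($): row=0 col=8 char='r'
After 8 (j): row=1 col=8 char='r'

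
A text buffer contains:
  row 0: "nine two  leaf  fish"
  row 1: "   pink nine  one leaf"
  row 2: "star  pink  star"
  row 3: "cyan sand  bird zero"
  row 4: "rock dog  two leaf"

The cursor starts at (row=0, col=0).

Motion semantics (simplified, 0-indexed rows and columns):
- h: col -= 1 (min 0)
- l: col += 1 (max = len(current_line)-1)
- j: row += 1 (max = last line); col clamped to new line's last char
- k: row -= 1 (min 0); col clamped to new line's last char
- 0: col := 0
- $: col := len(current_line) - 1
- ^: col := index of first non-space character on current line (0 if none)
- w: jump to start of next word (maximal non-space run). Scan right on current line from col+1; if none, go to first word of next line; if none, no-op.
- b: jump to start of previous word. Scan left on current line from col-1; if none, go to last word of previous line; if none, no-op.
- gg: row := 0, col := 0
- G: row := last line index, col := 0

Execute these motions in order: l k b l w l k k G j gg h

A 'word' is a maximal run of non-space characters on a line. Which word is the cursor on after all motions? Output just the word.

Answer: nine

Derivation:
After 1 (l): row=0 col=1 char='i'
After 2 (k): row=0 col=1 char='i'
After 3 (b): row=0 col=0 char='n'
After 4 (l): row=0 col=1 char='i'
After 5 (w): row=0 col=5 char='t'
After 6 (l): row=0 col=6 char='w'
After 7 (k): row=0 col=6 char='w'
After 8 (k): row=0 col=6 char='w'
After 9 (G): row=4 col=0 char='r'
After 10 (j): row=4 col=0 char='r'
After 11 (gg): row=0 col=0 char='n'
After 12 (h): row=0 col=0 char='n'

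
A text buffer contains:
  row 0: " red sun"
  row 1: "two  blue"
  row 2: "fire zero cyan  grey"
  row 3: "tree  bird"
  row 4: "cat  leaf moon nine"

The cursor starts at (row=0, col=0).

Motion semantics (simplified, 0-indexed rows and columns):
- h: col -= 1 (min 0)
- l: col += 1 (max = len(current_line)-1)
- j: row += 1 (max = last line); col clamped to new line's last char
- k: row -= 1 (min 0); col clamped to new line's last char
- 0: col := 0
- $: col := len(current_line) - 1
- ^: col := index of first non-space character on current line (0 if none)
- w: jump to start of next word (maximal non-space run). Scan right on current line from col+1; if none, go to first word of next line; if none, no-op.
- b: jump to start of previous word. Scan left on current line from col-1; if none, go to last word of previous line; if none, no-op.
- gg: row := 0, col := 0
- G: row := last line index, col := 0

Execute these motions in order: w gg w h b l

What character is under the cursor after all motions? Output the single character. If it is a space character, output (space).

Answer: r

Derivation:
After 1 (w): row=0 col=1 char='r'
After 2 (gg): row=0 col=0 char='_'
After 3 (w): row=0 col=1 char='r'
After 4 (h): row=0 col=0 char='_'
After 5 (b): row=0 col=0 char='_'
After 6 (l): row=0 col=1 char='r'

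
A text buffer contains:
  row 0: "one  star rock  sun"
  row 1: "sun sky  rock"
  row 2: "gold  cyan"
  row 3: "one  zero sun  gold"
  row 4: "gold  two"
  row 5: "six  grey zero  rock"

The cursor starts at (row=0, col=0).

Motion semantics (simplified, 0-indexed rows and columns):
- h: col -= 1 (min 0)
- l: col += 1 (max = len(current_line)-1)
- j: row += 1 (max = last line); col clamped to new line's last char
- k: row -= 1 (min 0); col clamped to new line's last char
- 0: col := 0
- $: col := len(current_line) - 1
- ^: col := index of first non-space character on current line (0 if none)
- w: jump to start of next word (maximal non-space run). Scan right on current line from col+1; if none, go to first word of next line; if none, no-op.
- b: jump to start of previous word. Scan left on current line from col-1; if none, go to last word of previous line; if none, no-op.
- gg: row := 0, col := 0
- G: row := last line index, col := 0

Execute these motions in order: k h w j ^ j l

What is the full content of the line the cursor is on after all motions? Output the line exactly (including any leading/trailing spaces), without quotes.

After 1 (k): row=0 col=0 char='o'
After 2 (h): row=0 col=0 char='o'
After 3 (w): row=0 col=5 char='s'
After 4 (j): row=1 col=5 char='k'
After 5 (^): row=1 col=0 char='s'
After 6 (j): row=2 col=0 char='g'
After 7 (l): row=2 col=1 char='o'

Answer: gold  cyan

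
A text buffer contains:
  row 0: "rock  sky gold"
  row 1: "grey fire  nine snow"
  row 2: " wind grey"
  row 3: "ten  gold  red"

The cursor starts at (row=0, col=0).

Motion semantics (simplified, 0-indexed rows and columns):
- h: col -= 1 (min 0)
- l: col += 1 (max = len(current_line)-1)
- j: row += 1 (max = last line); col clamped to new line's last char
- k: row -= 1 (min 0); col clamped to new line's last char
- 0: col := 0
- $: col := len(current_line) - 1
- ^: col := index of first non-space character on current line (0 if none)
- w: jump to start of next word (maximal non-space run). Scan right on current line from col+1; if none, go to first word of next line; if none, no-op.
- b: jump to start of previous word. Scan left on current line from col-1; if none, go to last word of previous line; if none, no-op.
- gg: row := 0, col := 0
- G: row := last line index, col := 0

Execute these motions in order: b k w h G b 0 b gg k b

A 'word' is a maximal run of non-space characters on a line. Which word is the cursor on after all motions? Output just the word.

Answer: rock

Derivation:
After 1 (b): row=0 col=0 char='r'
After 2 (k): row=0 col=0 char='r'
After 3 (w): row=0 col=6 char='s'
After 4 (h): row=0 col=5 char='_'
After 5 (G): row=3 col=0 char='t'
After 6 (b): row=2 col=6 char='g'
After 7 (0): row=2 col=0 char='_'
After 8 (b): row=1 col=16 char='s'
After 9 (gg): row=0 col=0 char='r'
After 10 (k): row=0 col=0 char='r'
After 11 (b): row=0 col=0 char='r'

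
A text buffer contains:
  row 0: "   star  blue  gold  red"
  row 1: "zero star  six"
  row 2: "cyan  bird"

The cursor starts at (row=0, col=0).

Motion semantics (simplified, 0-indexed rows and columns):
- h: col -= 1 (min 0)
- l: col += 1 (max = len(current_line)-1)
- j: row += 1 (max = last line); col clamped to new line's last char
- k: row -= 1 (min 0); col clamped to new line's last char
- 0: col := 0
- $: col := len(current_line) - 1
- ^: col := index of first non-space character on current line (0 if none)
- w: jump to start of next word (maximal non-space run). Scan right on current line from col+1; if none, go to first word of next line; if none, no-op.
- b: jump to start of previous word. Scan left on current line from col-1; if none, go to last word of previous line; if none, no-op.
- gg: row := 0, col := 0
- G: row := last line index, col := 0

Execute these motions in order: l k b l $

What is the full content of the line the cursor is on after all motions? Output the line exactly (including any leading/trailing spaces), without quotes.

Answer:    star  blue  gold  red

Derivation:
After 1 (l): row=0 col=1 char='_'
After 2 (k): row=0 col=1 char='_'
After 3 (b): row=0 col=1 char='_'
After 4 (l): row=0 col=2 char='_'
After 5 ($): row=0 col=23 char='d'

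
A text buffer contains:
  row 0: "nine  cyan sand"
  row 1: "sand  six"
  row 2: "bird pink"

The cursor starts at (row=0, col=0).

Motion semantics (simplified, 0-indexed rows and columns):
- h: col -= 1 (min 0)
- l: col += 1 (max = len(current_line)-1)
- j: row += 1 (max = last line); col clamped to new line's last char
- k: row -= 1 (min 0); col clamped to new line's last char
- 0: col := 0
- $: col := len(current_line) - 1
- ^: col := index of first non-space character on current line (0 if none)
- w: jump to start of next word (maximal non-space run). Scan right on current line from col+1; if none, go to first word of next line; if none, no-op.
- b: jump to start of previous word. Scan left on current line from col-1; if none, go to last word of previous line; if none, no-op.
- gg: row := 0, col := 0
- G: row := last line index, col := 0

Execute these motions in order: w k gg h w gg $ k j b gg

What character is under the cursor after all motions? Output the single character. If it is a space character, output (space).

After 1 (w): row=0 col=6 char='c'
After 2 (k): row=0 col=6 char='c'
After 3 (gg): row=0 col=0 char='n'
After 4 (h): row=0 col=0 char='n'
After 5 (w): row=0 col=6 char='c'
After 6 (gg): row=0 col=0 char='n'
After 7 ($): row=0 col=14 char='d'
After 8 (k): row=0 col=14 char='d'
After 9 (j): row=1 col=8 char='x'
After 10 (b): row=1 col=6 char='s'
After 11 (gg): row=0 col=0 char='n'

Answer: n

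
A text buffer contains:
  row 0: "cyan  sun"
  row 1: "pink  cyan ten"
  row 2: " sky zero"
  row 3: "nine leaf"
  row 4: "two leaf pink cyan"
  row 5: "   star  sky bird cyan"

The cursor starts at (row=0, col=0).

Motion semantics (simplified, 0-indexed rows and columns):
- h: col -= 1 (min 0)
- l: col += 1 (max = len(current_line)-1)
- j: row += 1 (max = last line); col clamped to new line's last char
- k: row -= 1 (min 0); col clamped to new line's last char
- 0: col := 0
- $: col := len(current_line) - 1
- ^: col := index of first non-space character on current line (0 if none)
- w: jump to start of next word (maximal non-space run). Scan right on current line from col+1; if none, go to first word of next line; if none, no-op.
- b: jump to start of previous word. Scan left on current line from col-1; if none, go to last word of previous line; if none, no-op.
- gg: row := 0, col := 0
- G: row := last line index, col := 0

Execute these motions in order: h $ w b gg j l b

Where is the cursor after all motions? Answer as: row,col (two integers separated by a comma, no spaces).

Answer: 1,0

Derivation:
After 1 (h): row=0 col=0 char='c'
After 2 ($): row=0 col=8 char='n'
After 3 (w): row=1 col=0 char='p'
After 4 (b): row=0 col=6 char='s'
After 5 (gg): row=0 col=0 char='c'
After 6 (j): row=1 col=0 char='p'
After 7 (l): row=1 col=1 char='i'
After 8 (b): row=1 col=0 char='p'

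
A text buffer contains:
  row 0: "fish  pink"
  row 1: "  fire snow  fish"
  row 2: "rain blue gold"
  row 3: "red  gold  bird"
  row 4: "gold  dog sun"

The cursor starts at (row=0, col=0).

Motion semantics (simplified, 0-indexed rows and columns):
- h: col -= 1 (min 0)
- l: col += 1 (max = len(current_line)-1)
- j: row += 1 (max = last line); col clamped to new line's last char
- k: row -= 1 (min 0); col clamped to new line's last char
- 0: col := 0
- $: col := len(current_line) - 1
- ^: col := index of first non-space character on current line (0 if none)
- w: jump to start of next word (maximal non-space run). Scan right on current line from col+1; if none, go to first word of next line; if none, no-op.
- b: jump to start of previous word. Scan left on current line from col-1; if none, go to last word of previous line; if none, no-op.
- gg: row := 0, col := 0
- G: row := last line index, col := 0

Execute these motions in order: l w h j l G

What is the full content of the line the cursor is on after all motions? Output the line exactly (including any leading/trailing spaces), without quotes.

After 1 (l): row=0 col=1 char='i'
After 2 (w): row=0 col=6 char='p'
After 3 (h): row=0 col=5 char='_'
After 4 (j): row=1 col=5 char='e'
After 5 (l): row=1 col=6 char='_'
After 6 (G): row=4 col=0 char='g'

Answer: gold  dog sun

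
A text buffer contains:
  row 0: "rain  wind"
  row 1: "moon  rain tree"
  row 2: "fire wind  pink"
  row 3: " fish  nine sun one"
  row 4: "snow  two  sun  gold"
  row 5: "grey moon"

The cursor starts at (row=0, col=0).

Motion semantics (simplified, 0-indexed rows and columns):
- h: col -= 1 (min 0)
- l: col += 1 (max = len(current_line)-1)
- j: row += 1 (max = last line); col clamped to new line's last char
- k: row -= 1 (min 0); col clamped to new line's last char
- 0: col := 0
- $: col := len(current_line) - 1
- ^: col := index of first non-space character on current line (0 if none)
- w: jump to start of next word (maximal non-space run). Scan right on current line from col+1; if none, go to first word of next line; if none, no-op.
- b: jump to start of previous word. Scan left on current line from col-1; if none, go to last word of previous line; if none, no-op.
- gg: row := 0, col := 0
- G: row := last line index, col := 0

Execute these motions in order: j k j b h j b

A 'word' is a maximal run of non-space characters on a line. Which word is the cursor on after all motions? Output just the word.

After 1 (j): row=1 col=0 char='m'
After 2 (k): row=0 col=0 char='r'
After 3 (j): row=1 col=0 char='m'
After 4 (b): row=0 col=6 char='w'
After 5 (h): row=0 col=5 char='_'
After 6 (j): row=1 col=5 char='_'
After 7 (b): row=1 col=0 char='m'

Answer: moon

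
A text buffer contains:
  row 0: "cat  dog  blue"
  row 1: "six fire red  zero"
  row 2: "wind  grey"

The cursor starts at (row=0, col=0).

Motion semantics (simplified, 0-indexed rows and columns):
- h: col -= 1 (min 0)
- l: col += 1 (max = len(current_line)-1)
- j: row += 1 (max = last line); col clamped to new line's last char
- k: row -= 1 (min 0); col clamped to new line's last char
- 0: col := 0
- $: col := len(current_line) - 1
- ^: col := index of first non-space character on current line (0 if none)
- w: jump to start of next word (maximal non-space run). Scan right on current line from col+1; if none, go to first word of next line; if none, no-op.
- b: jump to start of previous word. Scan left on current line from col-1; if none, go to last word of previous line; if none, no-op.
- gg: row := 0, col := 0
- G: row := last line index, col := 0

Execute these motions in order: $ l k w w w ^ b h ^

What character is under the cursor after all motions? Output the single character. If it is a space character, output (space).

After 1 ($): row=0 col=13 char='e'
After 2 (l): row=0 col=13 char='e'
After 3 (k): row=0 col=13 char='e'
After 4 (w): row=1 col=0 char='s'
After 5 (w): row=1 col=4 char='f'
After 6 (w): row=1 col=9 char='r'
After 7 (^): row=1 col=0 char='s'
After 8 (b): row=0 col=10 char='b'
After 9 (h): row=0 col=9 char='_'
After 10 (^): row=0 col=0 char='c'

Answer: c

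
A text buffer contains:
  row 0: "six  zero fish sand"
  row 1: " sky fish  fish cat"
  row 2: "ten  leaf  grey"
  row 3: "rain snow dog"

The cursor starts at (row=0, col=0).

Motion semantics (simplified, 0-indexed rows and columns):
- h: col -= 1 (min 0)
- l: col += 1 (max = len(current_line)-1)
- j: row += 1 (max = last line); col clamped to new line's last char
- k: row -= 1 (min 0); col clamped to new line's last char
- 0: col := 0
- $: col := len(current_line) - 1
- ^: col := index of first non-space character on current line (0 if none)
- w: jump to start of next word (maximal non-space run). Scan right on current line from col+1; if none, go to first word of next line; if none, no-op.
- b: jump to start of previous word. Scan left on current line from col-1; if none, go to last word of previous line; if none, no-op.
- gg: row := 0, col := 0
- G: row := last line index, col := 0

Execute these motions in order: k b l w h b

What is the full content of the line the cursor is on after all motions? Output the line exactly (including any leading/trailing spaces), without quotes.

After 1 (k): row=0 col=0 char='s'
After 2 (b): row=0 col=0 char='s'
After 3 (l): row=0 col=1 char='i'
After 4 (w): row=0 col=5 char='z'
After 5 (h): row=0 col=4 char='_'
After 6 (b): row=0 col=0 char='s'

Answer: six  zero fish sand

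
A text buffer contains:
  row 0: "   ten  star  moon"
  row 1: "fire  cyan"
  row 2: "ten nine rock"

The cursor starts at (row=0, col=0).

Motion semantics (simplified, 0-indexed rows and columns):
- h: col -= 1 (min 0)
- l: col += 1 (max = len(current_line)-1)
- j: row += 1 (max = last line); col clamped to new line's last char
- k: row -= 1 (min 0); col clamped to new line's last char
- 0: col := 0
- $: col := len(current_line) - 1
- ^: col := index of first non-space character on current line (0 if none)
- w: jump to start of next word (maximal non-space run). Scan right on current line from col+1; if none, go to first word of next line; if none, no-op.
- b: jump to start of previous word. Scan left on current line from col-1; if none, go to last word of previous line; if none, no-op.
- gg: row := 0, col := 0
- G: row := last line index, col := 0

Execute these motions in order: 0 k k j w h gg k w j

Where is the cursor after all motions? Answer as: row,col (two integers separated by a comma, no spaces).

Answer: 1,3

Derivation:
After 1 (0): row=0 col=0 char='_'
After 2 (k): row=0 col=0 char='_'
After 3 (k): row=0 col=0 char='_'
After 4 (j): row=1 col=0 char='f'
After 5 (w): row=1 col=6 char='c'
After 6 (h): row=1 col=5 char='_'
After 7 (gg): row=0 col=0 char='_'
After 8 (k): row=0 col=0 char='_'
After 9 (w): row=0 col=3 char='t'
After 10 (j): row=1 col=3 char='e'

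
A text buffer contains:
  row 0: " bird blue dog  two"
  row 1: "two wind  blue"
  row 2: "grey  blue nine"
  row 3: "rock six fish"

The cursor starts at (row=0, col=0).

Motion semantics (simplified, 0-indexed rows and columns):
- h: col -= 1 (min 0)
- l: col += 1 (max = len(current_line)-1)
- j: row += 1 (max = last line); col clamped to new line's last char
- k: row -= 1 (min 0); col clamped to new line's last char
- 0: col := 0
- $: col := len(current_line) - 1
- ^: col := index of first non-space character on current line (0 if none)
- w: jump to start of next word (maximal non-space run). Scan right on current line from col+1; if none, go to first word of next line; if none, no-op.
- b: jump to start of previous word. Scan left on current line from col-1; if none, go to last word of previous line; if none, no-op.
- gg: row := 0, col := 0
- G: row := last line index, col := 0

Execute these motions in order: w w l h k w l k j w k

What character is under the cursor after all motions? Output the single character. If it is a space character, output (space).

After 1 (w): row=0 col=1 char='b'
After 2 (w): row=0 col=6 char='b'
After 3 (l): row=0 col=7 char='l'
After 4 (h): row=0 col=6 char='b'
After 5 (k): row=0 col=6 char='b'
After 6 (w): row=0 col=11 char='d'
After 7 (l): row=0 col=12 char='o'
After 8 (k): row=0 col=12 char='o'
After 9 (j): row=1 col=12 char='u'
After 10 (w): row=2 col=0 char='g'
After 11 (k): row=1 col=0 char='t'

Answer: t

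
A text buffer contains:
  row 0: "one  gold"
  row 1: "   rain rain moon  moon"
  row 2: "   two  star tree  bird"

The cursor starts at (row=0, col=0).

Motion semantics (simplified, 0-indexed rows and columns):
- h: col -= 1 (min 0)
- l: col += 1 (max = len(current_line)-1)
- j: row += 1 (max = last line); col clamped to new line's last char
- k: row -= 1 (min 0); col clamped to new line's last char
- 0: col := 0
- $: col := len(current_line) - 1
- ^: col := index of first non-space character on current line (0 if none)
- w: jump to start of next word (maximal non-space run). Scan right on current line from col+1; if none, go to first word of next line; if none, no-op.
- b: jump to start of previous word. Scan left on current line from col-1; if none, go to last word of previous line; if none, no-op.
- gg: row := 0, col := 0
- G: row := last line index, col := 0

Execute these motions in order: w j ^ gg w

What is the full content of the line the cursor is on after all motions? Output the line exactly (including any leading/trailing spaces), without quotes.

After 1 (w): row=0 col=5 char='g'
After 2 (j): row=1 col=5 char='i'
After 3 (^): row=1 col=3 char='r'
After 4 (gg): row=0 col=0 char='o'
After 5 (w): row=0 col=5 char='g'

Answer: one  gold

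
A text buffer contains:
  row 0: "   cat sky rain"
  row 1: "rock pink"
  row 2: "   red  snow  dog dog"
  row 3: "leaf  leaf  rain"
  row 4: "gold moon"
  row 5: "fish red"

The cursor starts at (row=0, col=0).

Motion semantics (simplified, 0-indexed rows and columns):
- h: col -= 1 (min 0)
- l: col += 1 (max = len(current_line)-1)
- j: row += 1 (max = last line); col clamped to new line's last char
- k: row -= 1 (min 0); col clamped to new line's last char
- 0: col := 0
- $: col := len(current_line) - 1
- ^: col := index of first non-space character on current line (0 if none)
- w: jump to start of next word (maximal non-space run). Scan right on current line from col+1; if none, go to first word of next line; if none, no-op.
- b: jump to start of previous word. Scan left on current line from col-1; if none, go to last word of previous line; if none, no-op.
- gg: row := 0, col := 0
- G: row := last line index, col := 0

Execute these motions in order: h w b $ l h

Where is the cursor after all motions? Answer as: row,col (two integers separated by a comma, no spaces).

Answer: 0,13

Derivation:
After 1 (h): row=0 col=0 char='_'
After 2 (w): row=0 col=3 char='c'
After 3 (b): row=0 col=3 char='c'
After 4 ($): row=0 col=14 char='n'
After 5 (l): row=0 col=14 char='n'
After 6 (h): row=0 col=13 char='i'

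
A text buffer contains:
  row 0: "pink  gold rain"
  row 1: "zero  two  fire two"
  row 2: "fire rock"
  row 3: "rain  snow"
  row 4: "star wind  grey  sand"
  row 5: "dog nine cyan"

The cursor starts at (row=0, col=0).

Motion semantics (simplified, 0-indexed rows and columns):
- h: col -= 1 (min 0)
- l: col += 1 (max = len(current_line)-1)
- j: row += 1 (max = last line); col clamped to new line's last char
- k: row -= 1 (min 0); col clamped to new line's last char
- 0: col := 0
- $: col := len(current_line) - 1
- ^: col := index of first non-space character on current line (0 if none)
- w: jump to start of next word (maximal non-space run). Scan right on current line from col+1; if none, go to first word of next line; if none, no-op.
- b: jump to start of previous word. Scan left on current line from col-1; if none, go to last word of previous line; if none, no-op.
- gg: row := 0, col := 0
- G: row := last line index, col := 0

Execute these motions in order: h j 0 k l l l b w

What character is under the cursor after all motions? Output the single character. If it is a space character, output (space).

Answer: g

Derivation:
After 1 (h): row=0 col=0 char='p'
After 2 (j): row=1 col=0 char='z'
After 3 (0): row=1 col=0 char='z'
After 4 (k): row=0 col=0 char='p'
After 5 (l): row=0 col=1 char='i'
After 6 (l): row=0 col=2 char='n'
After 7 (l): row=0 col=3 char='k'
After 8 (b): row=0 col=0 char='p'
After 9 (w): row=0 col=6 char='g'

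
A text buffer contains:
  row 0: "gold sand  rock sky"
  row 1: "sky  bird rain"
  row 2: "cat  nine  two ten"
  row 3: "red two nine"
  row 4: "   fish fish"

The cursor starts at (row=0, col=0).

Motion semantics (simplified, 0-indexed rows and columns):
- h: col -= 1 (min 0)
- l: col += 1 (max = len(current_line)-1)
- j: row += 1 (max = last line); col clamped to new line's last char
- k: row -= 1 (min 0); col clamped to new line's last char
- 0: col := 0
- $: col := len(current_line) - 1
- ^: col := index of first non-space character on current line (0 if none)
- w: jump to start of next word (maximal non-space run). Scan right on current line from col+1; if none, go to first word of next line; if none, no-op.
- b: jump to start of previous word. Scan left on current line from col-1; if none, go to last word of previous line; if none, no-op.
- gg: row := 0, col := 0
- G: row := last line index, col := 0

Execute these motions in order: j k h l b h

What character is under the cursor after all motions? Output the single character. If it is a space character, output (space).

After 1 (j): row=1 col=0 char='s'
After 2 (k): row=0 col=0 char='g'
After 3 (h): row=0 col=0 char='g'
After 4 (l): row=0 col=1 char='o'
After 5 (b): row=0 col=0 char='g'
After 6 (h): row=0 col=0 char='g'

Answer: g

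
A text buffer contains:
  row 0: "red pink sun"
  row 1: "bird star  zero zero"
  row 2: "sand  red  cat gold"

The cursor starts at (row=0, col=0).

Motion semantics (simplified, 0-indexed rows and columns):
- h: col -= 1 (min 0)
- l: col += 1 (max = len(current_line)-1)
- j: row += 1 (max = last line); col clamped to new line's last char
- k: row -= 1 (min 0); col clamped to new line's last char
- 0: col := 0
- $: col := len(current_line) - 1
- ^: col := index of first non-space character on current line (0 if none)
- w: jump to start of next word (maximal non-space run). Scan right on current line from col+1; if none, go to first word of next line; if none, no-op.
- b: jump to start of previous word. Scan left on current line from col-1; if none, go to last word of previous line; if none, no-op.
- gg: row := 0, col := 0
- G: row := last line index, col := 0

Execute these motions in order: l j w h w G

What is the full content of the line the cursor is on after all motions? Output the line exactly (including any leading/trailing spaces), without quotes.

After 1 (l): row=0 col=1 char='e'
After 2 (j): row=1 col=1 char='i'
After 3 (w): row=1 col=5 char='s'
After 4 (h): row=1 col=4 char='_'
After 5 (w): row=1 col=5 char='s'
After 6 (G): row=2 col=0 char='s'

Answer: sand  red  cat gold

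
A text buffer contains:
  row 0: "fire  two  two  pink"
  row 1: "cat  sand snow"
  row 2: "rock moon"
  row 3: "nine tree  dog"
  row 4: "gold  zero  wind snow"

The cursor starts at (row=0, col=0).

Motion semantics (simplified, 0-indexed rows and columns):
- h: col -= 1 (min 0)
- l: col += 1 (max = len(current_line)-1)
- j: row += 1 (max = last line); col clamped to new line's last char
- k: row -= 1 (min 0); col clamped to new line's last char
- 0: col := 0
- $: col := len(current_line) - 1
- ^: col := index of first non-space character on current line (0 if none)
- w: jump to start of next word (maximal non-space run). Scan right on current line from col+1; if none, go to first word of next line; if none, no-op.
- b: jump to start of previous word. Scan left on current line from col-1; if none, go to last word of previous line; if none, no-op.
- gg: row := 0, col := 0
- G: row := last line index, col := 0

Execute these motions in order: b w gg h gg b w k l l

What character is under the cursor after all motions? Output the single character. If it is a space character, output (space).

Answer: o

Derivation:
After 1 (b): row=0 col=0 char='f'
After 2 (w): row=0 col=6 char='t'
After 3 (gg): row=0 col=0 char='f'
After 4 (h): row=0 col=0 char='f'
After 5 (gg): row=0 col=0 char='f'
After 6 (b): row=0 col=0 char='f'
After 7 (w): row=0 col=6 char='t'
After 8 (k): row=0 col=6 char='t'
After 9 (l): row=0 col=7 char='w'
After 10 (l): row=0 col=8 char='o'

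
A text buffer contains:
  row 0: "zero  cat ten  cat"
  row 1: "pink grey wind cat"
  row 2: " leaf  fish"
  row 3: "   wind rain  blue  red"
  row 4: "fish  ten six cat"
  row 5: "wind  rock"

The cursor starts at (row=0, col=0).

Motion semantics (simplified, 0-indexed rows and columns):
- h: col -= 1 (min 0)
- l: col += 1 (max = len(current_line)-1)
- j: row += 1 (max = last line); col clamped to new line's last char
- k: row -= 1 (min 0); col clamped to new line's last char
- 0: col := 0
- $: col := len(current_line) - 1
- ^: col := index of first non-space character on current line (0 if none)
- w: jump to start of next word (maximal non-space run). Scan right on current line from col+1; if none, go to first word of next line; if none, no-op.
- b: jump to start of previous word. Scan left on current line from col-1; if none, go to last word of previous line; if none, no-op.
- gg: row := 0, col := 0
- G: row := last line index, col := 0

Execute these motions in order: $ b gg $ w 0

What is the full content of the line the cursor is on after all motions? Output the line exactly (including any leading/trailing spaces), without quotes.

Answer: pink grey wind cat

Derivation:
After 1 ($): row=0 col=17 char='t'
After 2 (b): row=0 col=15 char='c'
After 3 (gg): row=0 col=0 char='z'
After 4 ($): row=0 col=17 char='t'
After 5 (w): row=1 col=0 char='p'
After 6 (0): row=1 col=0 char='p'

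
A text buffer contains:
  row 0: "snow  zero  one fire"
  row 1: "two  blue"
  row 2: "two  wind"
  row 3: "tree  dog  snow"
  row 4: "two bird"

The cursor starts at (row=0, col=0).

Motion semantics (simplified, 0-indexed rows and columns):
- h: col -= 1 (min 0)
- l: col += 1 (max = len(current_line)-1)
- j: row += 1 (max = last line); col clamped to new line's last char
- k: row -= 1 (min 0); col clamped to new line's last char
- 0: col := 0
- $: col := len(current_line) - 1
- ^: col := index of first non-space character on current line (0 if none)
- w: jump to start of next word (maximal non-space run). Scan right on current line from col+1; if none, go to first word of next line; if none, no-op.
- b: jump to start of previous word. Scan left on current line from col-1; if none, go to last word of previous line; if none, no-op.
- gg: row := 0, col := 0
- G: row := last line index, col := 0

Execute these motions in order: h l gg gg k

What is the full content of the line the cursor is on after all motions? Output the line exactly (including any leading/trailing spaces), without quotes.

Answer: snow  zero  one fire

Derivation:
After 1 (h): row=0 col=0 char='s'
After 2 (l): row=0 col=1 char='n'
After 3 (gg): row=0 col=0 char='s'
After 4 (gg): row=0 col=0 char='s'
After 5 (k): row=0 col=0 char='s'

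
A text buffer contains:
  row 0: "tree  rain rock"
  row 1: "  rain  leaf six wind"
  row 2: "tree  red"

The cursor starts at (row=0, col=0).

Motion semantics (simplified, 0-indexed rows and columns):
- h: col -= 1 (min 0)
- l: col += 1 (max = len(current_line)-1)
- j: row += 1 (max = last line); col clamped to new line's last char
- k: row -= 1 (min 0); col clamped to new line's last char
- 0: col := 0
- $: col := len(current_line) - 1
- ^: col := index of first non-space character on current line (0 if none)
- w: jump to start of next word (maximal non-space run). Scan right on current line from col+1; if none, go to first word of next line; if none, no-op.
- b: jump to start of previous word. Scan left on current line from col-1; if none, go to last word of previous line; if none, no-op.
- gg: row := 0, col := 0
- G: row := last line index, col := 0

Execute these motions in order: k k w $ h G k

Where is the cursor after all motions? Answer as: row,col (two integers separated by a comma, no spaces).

Answer: 1,0

Derivation:
After 1 (k): row=0 col=0 char='t'
After 2 (k): row=0 col=0 char='t'
After 3 (w): row=0 col=6 char='r'
After 4 ($): row=0 col=14 char='k'
After 5 (h): row=0 col=13 char='c'
After 6 (G): row=2 col=0 char='t'
After 7 (k): row=1 col=0 char='_'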